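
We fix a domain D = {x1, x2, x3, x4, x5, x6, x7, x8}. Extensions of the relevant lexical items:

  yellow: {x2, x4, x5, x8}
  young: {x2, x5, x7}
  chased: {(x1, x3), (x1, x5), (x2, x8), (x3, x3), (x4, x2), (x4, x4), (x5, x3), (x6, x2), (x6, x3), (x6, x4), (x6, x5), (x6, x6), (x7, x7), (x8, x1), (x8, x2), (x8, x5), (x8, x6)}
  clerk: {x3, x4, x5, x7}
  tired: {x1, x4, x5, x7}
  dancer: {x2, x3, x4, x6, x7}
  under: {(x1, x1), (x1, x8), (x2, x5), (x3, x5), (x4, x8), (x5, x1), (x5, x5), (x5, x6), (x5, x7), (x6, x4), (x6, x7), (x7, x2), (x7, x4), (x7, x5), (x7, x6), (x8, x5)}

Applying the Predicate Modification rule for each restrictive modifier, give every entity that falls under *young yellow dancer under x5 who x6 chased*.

{x2}

⟦under x5⟧ = {x : ⟨x, x5⟩ ∈ ⟦under⟧} = {x2, x3, x5, x7, x8}
⟦who x6 chased⟧ = {x : ⟨x6, x⟩ ∈ ⟦chased⟧} = {x2, x3, x4, x5, x6}
⟦dancer⟧ = {x2, x3, x4, x6, x7}
… ∩ ⟦under x5⟧ = {x2, x3, x4, x6, x7} ∩ {x2, x3, x5, x7, x8} = {x2, x3, x7}
… ∩ ⟦who x6 chased⟧ = {x2, x3, x7} ∩ {x2, x3, x4, x5, x6} = {x2, x3}
… ∩ ⟦young⟧ = {x2, x3} ∩ {x2, x5, x7} = {x2}
… ∩ ⟦yellow⟧ = {x2} ∩ {x2, x4, x5, x8} = {x2}
So ⟦young yellow dancer under x5 who x6 chased⟧ = {x2}.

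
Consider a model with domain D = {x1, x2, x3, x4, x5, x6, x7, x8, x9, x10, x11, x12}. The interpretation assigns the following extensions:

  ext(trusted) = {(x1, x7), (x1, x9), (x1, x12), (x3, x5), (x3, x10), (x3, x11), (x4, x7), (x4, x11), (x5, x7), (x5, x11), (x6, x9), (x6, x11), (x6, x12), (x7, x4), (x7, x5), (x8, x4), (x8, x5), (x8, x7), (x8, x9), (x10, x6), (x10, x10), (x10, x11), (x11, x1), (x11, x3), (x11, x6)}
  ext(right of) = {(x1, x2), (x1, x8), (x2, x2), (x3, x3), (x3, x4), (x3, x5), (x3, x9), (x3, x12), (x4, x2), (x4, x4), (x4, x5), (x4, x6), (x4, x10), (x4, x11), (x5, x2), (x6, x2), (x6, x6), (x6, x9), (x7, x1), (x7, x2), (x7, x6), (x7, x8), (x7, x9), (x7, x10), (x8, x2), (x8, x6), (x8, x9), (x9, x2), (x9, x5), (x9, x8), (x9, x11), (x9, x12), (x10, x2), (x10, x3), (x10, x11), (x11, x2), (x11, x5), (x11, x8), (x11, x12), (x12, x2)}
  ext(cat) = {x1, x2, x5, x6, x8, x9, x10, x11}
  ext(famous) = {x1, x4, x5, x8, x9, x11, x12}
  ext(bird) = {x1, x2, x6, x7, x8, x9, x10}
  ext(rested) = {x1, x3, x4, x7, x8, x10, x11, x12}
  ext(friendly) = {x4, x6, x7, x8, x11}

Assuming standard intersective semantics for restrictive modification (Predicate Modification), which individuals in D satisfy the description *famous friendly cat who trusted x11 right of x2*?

⟦who trusted x11⟧ = {x : ⟨x, x11⟩ ∈ ⟦trusted⟧} = {x3, x4, x5, x6, x10}
⟦right of x2⟧ = {x : ⟨x, x2⟩ ∈ ⟦right of⟧} = {x1, x2, x4, x5, x6, x7, x8, x9, x10, x11, x12}
⟦cat⟧ = {x1, x2, x5, x6, x8, x9, x10, x11}
… ∩ ⟦who trusted x11⟧ = {x1, x2, x5, x6, x8, x9, x10, x11} ∩ {x3, x4, x5, x6, x10} = {x5, x6, x10}
… ∩ ⟦right of x2⟧ = {x5, x6, x10} ∩ {x1, x2, x4, x5, x6, x7, x8, x9, x10, x11, x12} = {x5, x6, x10}
… ∩ ⟦famous⟧ = {x5, x6, x10} ∩ {x1, x4, x5, x8, x9, x11, x12} = {x5}
… ∩ ⟦friendly⟧ = {x5} ∩ {x4, x6, x7, x8, x11} = ∅
So ⟦famous friendly cat who trusted x11 right of x2⟧ = ∅.

∅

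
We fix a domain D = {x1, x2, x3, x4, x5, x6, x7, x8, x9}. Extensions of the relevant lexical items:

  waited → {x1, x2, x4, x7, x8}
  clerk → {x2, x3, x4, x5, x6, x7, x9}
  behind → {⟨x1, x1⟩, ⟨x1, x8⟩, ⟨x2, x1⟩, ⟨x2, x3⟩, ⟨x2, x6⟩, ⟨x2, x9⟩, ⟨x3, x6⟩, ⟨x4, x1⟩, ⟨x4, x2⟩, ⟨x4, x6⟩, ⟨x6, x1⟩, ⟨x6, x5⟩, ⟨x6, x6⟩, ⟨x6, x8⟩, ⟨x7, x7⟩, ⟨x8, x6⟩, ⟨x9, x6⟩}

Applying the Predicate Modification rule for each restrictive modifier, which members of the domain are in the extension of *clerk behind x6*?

⟦behind x6⟧ = {x : ⟨x, x6⟩ ∈ ⟦behind⟧} = {x2, x3, x4, x6, x8, x9}
⟦clerk⟧ = {x2, x3, x4, x5, x6, x7, x9}
… ∩ ⟦behind x6⟧ = {x2, x3, x4, x5, x6, x7, x9} ∩ {x2, x3, x4, x6, x8, x9} = {x2, x3, x4, x6, x9}
So ⟦clerk behind x6⟧ = {x2, x3, x4, x6, x9}.

{x2, x3, x4, x6, x9}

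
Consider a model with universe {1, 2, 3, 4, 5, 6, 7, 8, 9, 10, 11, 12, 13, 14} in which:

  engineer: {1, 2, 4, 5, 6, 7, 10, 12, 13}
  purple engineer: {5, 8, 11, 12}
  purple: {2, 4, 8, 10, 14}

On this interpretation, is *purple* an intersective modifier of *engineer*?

⟦purple⟧ ∩ ⟦engineer⟧ = {2, 4, 8, 10, 14} ∩ {1, 2, 4, 5, 6, 7, 10, 12, 13} = {2, 4, 10}
Observed ⟦purple engineer⟧ = {5, 8, 11, 12}.
These differ, so the modifier is not intersective in this model.

no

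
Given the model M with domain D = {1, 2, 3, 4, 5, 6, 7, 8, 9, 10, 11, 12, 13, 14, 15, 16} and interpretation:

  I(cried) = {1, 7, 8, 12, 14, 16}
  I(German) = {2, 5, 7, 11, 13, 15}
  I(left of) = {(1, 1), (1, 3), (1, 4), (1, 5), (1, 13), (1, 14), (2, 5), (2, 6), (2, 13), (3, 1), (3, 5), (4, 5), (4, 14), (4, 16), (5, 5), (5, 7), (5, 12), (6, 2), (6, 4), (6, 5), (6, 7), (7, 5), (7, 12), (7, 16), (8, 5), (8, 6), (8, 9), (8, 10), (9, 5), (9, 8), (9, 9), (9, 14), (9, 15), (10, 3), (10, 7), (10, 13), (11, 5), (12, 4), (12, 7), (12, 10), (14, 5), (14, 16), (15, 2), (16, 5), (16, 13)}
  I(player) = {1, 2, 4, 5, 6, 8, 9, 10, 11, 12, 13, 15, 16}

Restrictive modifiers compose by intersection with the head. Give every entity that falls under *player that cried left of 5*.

{1, 8, 16}

⟦that cried⟧ = ⟦cried⟧ = {1, 7, 8, 12, 14, 16}
⟦left of 5⟧ = {x : ⟨x, 5⟩ ∈ ⟦left of⟧} = {1, 2, 3, 4, 5, 6, 7, 8, 9, 11, 14, 16}
⟦player⟧ = {1, 2, 4, 5, 6, 8, 9, 10, 11, 12, 13, 15, 16}
… ∩ ⟦that cried⟧ = {1, 2, 4, 5, 6, 8, 9, 10, 11, 12, 13, 15, 16} ∩ {1, 7, 8, 12, 14, 16} = {1, 8, 12, 16}
… ∩ ⟦left of 5⟧ = {1, 8, 12, 16} ∩ {1, 2, 3, 4, 5, 6, 7, 8, 9, 11, 14, 16} = {1, 8, 16}
So ⟦player that cried left of 5⟧ = {1, 8, 16}.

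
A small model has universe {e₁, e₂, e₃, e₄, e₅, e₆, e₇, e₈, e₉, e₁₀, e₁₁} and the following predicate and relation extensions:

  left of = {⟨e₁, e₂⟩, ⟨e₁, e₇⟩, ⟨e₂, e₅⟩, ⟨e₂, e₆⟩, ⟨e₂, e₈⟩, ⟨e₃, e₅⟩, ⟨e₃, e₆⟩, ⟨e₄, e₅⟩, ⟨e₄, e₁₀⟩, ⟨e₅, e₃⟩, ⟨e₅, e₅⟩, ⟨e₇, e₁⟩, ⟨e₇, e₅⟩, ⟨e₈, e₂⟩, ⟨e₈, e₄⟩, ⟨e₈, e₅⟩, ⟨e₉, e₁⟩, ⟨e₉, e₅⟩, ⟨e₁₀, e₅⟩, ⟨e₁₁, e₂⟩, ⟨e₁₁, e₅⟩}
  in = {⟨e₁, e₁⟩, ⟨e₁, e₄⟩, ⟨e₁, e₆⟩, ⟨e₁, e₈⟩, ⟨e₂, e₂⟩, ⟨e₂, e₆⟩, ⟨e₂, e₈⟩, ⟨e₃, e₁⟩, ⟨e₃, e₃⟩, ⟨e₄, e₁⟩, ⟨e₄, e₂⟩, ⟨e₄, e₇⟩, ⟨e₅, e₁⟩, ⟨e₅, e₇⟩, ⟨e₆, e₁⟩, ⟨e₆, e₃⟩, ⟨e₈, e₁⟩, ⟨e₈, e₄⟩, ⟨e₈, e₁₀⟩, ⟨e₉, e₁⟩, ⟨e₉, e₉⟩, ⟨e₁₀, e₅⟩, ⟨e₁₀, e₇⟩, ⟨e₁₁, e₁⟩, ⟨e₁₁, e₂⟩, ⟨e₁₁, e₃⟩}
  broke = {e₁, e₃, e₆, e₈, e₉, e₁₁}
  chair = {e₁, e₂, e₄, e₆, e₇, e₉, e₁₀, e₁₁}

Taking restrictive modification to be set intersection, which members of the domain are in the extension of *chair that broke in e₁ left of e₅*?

{e₉, e₁₁}

⟦that broke⟧ = ⟦broke⟧ = {e₁, e₃, e₆, e₈, e₉, e₁₁}
⟦in e₁⟧ = {x : ⟨x, e₁⟩ ∈ ⟦in⟧} = {e₁, e₃, e₄, e₅, e₆, e₈, e₉, e₁₁}
⟦left of e₅⟧ = {x : ⟨x, e₅⟩ ∈ ⟦left of⟧} = {e₂, e₃, e₄, e₅, e₇, e₈, e₉, e₁₀, e₁₁}
⟦chair⟧ = {e₁, e₂, e₄, e₆, e₇, e₉, e₁₀, e₁₁}
… ∩ ⟦that broke⟧ = {e₁, e₂, e₄, e₆, e₇, e₉, e₁₀, e₁₁} ∩ {e₁, e₃, e₆, e₈, e₉, e₁₁} = {e₁, e₆, e₉, e₁₁}
… ∩ ⟦in e₁⟧ = {e₁, e₆, e₉, e₁₁} ∩ {e₁, e₃, e₄, e₅, e₆, e₈, e₉, e₁₁} = {e₁, e₆, e₉, e₁₁}
… ∩ ⟦left of e₅⟧ = {e₁, e₆, e₉, e₁₁} ∩ {e₂, e₃, e₄, e₅, e₇, e₈, e₉, e₁₀, e₁₁} = {e₉, e₁₁}
So ⟦chair that broke in e₁ left of e₅⟧ = {e₉, e₁₁}.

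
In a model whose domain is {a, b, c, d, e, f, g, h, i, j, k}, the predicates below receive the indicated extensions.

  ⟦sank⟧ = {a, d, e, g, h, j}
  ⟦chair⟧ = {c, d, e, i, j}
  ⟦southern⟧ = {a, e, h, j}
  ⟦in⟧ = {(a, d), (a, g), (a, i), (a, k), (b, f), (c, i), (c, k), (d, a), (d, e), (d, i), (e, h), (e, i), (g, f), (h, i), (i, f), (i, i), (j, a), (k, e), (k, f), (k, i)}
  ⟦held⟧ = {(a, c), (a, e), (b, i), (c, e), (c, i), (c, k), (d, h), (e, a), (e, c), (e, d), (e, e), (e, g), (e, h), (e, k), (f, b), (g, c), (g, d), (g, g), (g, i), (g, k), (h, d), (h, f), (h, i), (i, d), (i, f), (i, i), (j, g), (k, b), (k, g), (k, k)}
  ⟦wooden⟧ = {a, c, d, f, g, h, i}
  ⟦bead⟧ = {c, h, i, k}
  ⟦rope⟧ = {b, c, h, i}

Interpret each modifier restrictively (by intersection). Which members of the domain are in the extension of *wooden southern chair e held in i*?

⟦e held⟧ = {x : ⟨e, x⟩ ∈ ⟦held⟧} = {a, c, d, e, g, h, k}
⟦in i⟧ = {x : ⟨x, i⟩ ∈ ⟦in⟧} = {a, c, d, e, h, i, k}
⟦chair⟧ = {c, d, e, i, j}
… ∩ ⟦e held⟧ = {c, d, e, i, j} ∩ {a, c, d, e, g, h, k} = {c, d, e}
… ∩ ⟦in i⟧ = {c, d, e} ∩ {a, c, d, e, h, i, k} = {c, d, e}
… ∩ ⟦wooden⟧ = {c, d, e} ∩ {a, c, d, f, g, h, i} = {c, d}
… ∩ ⟦southern⟧ = {c, d} ∩ {a, e, h, j} = ∅
So ⟦wooden southern chair e held in i⟧ = { }.

{ }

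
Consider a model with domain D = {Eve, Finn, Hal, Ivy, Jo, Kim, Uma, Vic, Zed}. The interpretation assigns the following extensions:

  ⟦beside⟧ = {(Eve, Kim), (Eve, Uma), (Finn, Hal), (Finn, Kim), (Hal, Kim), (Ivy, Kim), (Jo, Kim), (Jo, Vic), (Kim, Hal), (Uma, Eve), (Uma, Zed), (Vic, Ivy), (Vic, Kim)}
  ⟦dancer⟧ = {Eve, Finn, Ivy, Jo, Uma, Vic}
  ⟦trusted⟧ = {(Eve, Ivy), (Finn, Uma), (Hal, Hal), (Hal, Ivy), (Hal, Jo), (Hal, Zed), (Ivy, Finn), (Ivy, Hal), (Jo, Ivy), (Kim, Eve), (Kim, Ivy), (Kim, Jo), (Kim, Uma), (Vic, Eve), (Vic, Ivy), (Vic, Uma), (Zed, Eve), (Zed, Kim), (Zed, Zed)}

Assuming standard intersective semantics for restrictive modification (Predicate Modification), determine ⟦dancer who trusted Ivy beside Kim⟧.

⟦who trusted Ivy⟧ = {x : ⟨x, Ivy⟩ ∈ ⟦trusted⟧} = {Eve, Hal, Jo, Kim, Vic}
⟦beside Kim⟧ = {x : ⟨x, Kim⟩ ∈ ⟦beside⟧} = {Eve, Finn, Hal, Ivy, Jo, Vic}
⟦dancer⟧ = {Eve, Finn, Ivy, Jo, Uma, Vic}
… ∩ ⟦who trusted Ivy⟧ = {Eve, Finn, Ivy, Jo, Uma, Vic} ∩ {Eve, Hal, Jo, Kim, Vic} = {Eve, Jo, Vic}
… ∩ ⟦beside Kim⟧ = {Eve, Jo, Vic} ∩ {Eve, Finn, Hal, Ivy, Jo, Vic} = {Eve, Jo, Vic}
So ⟦dancer who trusted Ivy beside Kim⟧ = {Eve, Jo, Vic}.

{Eve, Jo, Vic}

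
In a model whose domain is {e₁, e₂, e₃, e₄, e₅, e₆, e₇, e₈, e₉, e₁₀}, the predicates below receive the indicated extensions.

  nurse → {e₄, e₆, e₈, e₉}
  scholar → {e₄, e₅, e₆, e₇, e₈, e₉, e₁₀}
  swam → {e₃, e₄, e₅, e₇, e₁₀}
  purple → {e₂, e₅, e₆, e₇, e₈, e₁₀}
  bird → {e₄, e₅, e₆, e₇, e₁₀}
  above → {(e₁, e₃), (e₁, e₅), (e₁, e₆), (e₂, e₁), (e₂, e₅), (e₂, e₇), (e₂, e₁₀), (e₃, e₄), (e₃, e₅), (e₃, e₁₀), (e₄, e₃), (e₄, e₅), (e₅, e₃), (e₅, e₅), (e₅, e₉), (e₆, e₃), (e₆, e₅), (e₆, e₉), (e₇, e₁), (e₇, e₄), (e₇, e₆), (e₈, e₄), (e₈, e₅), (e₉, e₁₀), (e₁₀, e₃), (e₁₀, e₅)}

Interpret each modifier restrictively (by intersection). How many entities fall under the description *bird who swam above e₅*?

3

⟦who swam⟧ = ⟦swam⟧ = {e₃, e₄, e₅, e₇, e₁₀}
⟦above e₅⟧ = {x : ⟨x, e₅⟩ ∈ ⟦above⟧} = {e₁, e₂, e₃, e₄, e₅, e₆, e₈, e₁₀}
⟦bird⟧ = {e₄, e₅, e₆, e₇, e₁₀}
… ∩ ⟦who swam⟧ = {e₄, e₅, e₆, e₇, e₁₀} ∩ {e₃, e₄, e₅, e₇, e₁₀} = {e₄, e₅, e₇, e₁₀}
… ∩ ⟦above e₅⟧ = {e₄, e₅, e₇, e₁₀} ∩ {e₁, e₂, e₃, e₄, e₅, e₆, e₈, e₁₀} = {e₄, e₅, e₁₀}
⟦bird who swam above e₅⟧ = {e₄, e₅, e₁₀}, so the cardinality is 3.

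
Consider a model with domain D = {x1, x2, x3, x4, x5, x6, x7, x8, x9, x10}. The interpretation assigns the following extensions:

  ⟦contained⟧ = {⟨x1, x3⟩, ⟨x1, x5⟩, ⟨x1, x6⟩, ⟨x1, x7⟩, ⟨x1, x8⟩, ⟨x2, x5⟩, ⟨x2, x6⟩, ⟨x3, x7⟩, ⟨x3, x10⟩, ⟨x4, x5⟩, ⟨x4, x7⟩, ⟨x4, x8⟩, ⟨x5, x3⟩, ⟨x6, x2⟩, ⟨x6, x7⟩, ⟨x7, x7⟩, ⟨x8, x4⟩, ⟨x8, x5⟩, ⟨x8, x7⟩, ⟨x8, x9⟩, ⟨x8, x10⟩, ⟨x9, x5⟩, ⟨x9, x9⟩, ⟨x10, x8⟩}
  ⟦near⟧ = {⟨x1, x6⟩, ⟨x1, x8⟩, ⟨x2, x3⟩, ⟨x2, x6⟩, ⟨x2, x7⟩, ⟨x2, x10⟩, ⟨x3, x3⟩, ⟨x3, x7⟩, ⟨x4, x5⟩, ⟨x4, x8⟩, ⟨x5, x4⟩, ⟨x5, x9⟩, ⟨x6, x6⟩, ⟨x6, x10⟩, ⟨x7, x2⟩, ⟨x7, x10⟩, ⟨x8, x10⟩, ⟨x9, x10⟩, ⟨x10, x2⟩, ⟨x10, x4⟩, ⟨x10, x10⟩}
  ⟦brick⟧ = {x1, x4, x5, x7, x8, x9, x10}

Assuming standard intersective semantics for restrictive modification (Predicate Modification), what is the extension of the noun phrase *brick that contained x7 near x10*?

{x7, x8}

⟦that contained x7⟧ = {x : ⟨x, x7⟩ ∈ ⟦contained⟧} = {x1, x3, x4, x6, x7, x8}
⟦near x10⟧ = {x : ⟨x, x10⟩ ∈ ⟦near⟧} = {x2, x6, x7, x8, x9, x10}
⟦brick⟧ = {x1, x4, x5, x7, x8, x9, x10}
… ∩ ⟦that contained x7⟧ = {x1, x4, x5, x7, x8, x9, x10} ∩ {x1, x3, x4, x6, x7, x8} = {x1, x4, x7, x8}
… ∩ ⟦near x10⟧ = {x1, x4, x7, x8} ∩ {x2, x6, x7, x8, x9, x10} = {x7, x8}
So ⟦brick that contained x7 near x10⟧ = {x7, x8}.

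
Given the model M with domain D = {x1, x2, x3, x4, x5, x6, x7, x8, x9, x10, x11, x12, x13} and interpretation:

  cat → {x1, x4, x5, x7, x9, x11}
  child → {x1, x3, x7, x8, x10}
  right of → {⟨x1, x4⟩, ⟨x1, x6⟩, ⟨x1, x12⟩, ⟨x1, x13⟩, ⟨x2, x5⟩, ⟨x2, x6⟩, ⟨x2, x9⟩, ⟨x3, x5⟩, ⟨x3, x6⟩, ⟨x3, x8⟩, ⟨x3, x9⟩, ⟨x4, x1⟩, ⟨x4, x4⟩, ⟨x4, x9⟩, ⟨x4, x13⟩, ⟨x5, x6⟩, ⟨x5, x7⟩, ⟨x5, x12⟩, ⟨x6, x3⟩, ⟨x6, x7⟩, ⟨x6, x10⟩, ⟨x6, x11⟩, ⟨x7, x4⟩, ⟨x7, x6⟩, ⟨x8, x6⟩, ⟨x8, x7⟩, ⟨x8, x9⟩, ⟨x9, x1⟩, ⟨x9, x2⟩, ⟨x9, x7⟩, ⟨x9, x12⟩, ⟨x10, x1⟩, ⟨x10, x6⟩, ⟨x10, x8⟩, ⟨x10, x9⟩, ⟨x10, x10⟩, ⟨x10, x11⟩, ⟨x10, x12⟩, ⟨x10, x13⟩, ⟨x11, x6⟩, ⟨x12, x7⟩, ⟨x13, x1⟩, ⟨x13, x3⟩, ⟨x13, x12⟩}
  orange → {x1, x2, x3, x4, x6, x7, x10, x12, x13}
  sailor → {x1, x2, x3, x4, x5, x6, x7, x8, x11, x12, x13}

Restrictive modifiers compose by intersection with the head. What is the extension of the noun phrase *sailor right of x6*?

{x1, x2, x3, x5, x7, x8, x11}

⟦right of x6⟧ = {x : ⟨x, x6⟩ ∈ ⟦right of⟧} = {x1, x2, x3, x5, x7, x8, x10, x11}
⟦sailor⟧ = {x1, x2, x3, x4, x5, x6, x7, x8, x11, x12, x13}
… ∩ ⟦right of x6⟧ = {x1, x2, x3, x4, x5, x6, x7, x8, x11, x12, x13} ∩ {x1, x2, x3, x5, x7, x8, x10, x11} = {x1, x2, x3, x5, x7, x8, x11}
So ⟦sailor right of x6⟧ = {x1, x2, x3, x5, x7, x8, x11}.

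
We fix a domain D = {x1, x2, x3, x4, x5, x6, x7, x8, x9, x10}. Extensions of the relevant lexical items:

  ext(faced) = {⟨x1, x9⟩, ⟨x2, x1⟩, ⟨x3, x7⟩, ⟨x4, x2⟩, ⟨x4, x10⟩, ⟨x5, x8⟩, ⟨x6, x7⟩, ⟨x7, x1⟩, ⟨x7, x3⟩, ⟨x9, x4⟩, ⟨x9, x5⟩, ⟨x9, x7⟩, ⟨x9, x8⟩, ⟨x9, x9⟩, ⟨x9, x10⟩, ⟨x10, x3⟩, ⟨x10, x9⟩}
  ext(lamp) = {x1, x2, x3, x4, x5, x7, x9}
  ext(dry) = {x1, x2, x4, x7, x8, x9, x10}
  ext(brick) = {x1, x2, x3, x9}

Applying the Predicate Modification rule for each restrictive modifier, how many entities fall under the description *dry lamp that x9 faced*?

⟦that x9 faced⟧ = {x : ⟨x9, x⟩ ∈ ⟦faced⟧} = {x4, x5, x7, x8, x9, x10}
⟦lamp⟧ = {x1, x2, x3, x4, x5, x7, x9}
… ∩ ⟦that x9 faced⟧ = {x1, x2, x3, x4, x5, x7, x9} ∩ {x4, x5, x7, x8, x9, x10} = {x4, x5, x7, x9}
… ∩ ⟦dry⟧ = {x4, x5, x7, x9} ∩ {x1, x2, x4, x7, x8, x9, x10} = {x4, x7, x9}
⟦dry lamp that x9 faced⟧ = {x4, x7, x9}, so the cardinality is 3.

3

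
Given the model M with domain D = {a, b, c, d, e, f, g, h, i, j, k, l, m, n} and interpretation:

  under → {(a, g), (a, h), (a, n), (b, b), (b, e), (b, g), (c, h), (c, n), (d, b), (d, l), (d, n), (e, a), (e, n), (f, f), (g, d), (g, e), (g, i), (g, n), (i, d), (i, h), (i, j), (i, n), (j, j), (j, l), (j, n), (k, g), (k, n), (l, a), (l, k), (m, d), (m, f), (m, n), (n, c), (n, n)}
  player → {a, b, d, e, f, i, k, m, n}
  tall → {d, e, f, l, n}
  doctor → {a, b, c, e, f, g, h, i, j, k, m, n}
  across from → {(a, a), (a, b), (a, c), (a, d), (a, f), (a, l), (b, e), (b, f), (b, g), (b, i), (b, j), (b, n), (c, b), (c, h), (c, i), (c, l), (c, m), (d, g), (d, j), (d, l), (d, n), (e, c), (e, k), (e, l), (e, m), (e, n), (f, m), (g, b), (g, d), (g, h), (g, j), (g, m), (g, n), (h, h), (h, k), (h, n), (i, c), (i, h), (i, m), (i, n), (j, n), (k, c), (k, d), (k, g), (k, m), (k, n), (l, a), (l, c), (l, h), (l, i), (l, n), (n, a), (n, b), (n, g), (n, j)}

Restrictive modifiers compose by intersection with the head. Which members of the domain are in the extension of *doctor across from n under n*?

{e, g, i, j, k}

⟦across from n⟧ = {x : ⟨x, n⟩ ∈ ⟦across from⟧} = {b, d, e, g, h, i, j, k, l}
⟦under n⟧ = {x : ⟨x, n⟩ ∈ ⟦under⟧} = {a, c, d, e, g, i, j, k, m, n}
⟦doctor⟧ = {a, b, c, e, f, g, h, i, j, k, m, n}
… ∩ ⟦across from n⟧ = {a, b, c, e, f, g, h, i, j, k, m, n} ∩ {b, d, e, g, h, i, j, k, l} = {b, e, g, h, i, j, k}
… ∩ ⟦under n⟧ = {b, e, g, h, i, j, k} ∩ {a, c, d, e, g, i, j, k, m, n} = {e, g, i, j, k}
So ⟦doctor across from n under n⟧ = {e, g, i, j, k}.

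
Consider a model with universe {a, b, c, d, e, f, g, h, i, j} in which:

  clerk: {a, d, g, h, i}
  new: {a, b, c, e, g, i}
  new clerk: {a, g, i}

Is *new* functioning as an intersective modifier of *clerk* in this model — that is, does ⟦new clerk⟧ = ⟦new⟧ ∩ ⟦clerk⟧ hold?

⟦new⟧ ∩ ⟦clerk⟧ = {a, b, c, e, g, i} ∩ {a, d, g, h, i} = {a, g, i}
Observed ⟦new clerk⟧ = {a, g, i}.
These coincide, so the modifier is intersective here.

yes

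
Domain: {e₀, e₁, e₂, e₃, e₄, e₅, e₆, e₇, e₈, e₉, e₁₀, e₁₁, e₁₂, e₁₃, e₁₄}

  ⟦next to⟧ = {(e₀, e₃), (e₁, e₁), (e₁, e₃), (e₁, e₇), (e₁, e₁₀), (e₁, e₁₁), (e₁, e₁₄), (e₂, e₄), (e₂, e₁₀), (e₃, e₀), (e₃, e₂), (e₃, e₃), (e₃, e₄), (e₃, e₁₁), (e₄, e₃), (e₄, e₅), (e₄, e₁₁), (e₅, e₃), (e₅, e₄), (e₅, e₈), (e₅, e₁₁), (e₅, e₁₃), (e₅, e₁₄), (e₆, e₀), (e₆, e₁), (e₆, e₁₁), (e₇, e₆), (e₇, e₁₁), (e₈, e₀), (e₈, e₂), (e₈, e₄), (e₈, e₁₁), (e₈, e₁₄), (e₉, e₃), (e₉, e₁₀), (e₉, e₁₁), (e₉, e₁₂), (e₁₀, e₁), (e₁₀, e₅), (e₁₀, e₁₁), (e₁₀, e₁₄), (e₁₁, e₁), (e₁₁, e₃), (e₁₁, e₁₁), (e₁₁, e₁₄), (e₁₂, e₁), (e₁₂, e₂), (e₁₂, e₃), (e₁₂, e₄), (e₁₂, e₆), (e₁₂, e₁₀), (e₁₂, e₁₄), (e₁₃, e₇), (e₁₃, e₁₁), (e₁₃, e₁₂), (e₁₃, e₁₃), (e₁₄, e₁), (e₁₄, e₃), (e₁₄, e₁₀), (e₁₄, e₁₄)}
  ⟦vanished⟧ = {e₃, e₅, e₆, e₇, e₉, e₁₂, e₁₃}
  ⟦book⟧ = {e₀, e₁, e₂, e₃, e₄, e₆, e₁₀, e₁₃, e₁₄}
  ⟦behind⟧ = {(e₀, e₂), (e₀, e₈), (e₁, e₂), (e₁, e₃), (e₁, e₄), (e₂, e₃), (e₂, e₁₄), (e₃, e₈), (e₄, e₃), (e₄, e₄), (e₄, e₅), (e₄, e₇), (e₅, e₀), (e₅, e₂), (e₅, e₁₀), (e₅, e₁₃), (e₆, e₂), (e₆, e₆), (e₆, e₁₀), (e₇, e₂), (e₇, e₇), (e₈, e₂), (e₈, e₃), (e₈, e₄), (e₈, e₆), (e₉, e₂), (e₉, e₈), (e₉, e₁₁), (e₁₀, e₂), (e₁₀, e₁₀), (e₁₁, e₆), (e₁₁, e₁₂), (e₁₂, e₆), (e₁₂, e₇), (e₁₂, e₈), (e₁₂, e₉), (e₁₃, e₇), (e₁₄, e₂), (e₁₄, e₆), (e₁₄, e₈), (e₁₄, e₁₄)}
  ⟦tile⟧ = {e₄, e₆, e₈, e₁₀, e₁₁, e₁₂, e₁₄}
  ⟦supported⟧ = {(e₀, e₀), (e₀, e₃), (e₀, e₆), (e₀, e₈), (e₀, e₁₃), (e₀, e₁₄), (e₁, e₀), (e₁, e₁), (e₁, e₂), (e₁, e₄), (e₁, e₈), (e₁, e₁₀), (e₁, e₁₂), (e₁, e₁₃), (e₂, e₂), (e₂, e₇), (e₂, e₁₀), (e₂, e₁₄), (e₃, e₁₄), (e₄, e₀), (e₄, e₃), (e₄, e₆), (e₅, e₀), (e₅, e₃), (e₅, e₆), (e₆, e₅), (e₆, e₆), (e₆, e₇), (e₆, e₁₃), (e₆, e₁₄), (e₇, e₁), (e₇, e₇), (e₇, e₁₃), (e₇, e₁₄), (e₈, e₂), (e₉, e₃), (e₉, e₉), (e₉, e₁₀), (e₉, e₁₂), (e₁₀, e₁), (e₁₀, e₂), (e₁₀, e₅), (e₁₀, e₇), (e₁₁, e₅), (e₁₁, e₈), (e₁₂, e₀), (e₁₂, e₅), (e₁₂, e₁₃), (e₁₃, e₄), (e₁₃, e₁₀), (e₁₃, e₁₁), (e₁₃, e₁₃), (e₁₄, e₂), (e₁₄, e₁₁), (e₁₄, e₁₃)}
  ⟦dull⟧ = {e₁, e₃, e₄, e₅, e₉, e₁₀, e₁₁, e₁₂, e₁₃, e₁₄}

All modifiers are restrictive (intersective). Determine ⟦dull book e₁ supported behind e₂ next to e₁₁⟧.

{e₁, e₁₀}

⟦e₁ supported⟧ = {x : ⟨e₁, x⟩ ∈ ⟦supported⟧} = {e₀, e₁, e₂, e₄, e₈, e₁₀, e₁₂, e₁₃}
⟦behind e₂⟧ = {x : ⟨x, e₂⟩ ∈ ⟦behind⟧} = {e₀, e₁, e₅, e₆, e₇, e₈, e₉, e₁₀, e₁₄}
⟦next to e₁₁⟧ = {x : ⟨x, e₁₁⟩ ∈ ⟦next to⟧} = {e₁, e₃, e₄, e₅, e₆, e₇, e₈, e₉, e₁₀, e₁₁, e₁₃}
⟦book⟧ = {e₀, e₁, e₂, e₃, e₄, e₆, e₁₀, e₁₃, e₁₄}
… ∩ ⟦e₁ supported⟧ = {e₀, e₁, e₂, e₃, e₄, e₆, e₁₀, e₁₃, e₁₄} ∩ {e₀, e₁, e₂, e₄, e₈, e₁₀, e₁₂, e₁₃} = {e₀, e₁, e₂, e₄, e₁₀, e₁₃}
… ∩ ⟦behind e₂⟧ = {e₀, e₁, e₂, e₄, e₁₀, e₁₃} ∩ {e₀, e₁, e₅, e₆, e₇, e₈, e₉, e₁₀, e₁₄} = {e₀, e₁, e₁₀}
… ∩ ⟦next to e₁₁⟧ = {e₀, e₁, e₁₀} ∩ {e₁, e₃, e₄, e₅, e₆, e₇, e₈, e₉, e₁₀, e₁₁, e₁₃} = {e₁, e₁₀}
… ∩ ⟦dull⟧ = {e₁, e₁₀} ∩ {e₁, e₃, e₄, e₅, e₉, e₁₀, e₁₁, e₁₂, e₁₃, e₁₄} = {e₁, e₁₀}
So ⟦dull book e₁ supported behind e₂ next to e₁₁⟧ = {e₁, e₁₀}.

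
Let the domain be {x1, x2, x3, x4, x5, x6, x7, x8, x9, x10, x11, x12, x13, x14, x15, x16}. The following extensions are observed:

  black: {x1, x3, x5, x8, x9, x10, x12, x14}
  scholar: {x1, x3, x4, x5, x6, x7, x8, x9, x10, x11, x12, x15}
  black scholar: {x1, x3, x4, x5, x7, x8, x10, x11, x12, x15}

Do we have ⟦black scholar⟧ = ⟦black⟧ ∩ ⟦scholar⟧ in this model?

⟦black⟧ ∩ ⟦scholar⟧ = {x1, x3, x5, x8, x9, x10, x12, x14} ∩ {x1, x3, x4, x5, x6, x7, x8, x9, x10, x11, x12, x15} = {x1, x3, x5, x8, x9, x10, x12}
Observed ⟦black scholar⟧ = {x1, x3, x4, x5, x7, x8, x10, x11, x12, x15}.
These differ, so the modifier is not intersective in this model.

no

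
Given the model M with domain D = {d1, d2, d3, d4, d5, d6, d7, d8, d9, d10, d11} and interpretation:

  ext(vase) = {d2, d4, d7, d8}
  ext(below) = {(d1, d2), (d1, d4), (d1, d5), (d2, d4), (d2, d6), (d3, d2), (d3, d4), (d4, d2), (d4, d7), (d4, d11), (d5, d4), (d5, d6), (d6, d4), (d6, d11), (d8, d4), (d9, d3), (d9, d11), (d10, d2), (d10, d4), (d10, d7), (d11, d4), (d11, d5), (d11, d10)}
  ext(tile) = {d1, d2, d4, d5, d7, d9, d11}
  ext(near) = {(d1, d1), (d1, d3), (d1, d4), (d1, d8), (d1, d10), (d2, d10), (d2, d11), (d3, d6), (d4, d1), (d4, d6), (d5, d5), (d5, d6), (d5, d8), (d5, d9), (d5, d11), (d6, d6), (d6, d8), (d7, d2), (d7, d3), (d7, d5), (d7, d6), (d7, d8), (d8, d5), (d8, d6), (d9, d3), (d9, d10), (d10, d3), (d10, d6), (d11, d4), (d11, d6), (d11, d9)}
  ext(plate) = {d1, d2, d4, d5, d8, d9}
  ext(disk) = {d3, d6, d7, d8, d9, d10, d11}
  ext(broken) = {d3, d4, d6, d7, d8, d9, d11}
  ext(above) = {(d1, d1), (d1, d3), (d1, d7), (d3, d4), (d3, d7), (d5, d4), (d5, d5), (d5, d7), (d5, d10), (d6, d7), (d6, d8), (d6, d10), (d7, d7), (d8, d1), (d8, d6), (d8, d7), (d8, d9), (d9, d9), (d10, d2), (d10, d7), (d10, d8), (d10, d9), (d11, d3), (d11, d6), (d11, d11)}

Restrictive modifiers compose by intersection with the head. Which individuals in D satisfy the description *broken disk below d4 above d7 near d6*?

{d3, d6, d8}

⟦below d4⟧ = {x : ⟨x, d4⟩ ∈ ⟦below⟧} = {d1, d2, d3, d5, d6, d8, d10, d11}
⟦above d7⟧ = {x : ⟨x, d7⟩ ∈ ⟦above⟧} = {d1, d3, d5, d6, d7, d8, d10}
⟦near d6⟧ = {x : ⟨x, d6⟩ ∈ ⟦near⟧} = {d3, d4, d5, d6, d7, d8, d10, d11}
⟦disk⟧ = {d3, d6, d7, d8, d9, d10, d11}
… ∩ ⟦below d4⟧ = {d3, d6, d7, d8, d9, d10, d11} ∩ {d1, d2, d3, d5, d6, d8, d10, d11} = {d3, d6, d8, d10, d11}
… ∩ ⟦above d7⟧ = {d3, d6, d8, d10, d11} ∩ {d1, d3, d5, d6, d7, d8, d10} = {d3, d6, d8, d10}
… ∩ ⟦near d6⟧ = {d3, d6, d8, d10} ∩ {d3, d4, d5, d6, d7, d8, d10, d11} = {d3, d6, d8, d10}
… ∩ ⟦broken⟧ = {d3, d6, d8, d10} ∩ {d3, d4, d6, d7, d8, d9, d11} = {d3, d6, d8}
So ⟦broken disk below d4 above d7 near d6⟧ = {d3, d6, d8}.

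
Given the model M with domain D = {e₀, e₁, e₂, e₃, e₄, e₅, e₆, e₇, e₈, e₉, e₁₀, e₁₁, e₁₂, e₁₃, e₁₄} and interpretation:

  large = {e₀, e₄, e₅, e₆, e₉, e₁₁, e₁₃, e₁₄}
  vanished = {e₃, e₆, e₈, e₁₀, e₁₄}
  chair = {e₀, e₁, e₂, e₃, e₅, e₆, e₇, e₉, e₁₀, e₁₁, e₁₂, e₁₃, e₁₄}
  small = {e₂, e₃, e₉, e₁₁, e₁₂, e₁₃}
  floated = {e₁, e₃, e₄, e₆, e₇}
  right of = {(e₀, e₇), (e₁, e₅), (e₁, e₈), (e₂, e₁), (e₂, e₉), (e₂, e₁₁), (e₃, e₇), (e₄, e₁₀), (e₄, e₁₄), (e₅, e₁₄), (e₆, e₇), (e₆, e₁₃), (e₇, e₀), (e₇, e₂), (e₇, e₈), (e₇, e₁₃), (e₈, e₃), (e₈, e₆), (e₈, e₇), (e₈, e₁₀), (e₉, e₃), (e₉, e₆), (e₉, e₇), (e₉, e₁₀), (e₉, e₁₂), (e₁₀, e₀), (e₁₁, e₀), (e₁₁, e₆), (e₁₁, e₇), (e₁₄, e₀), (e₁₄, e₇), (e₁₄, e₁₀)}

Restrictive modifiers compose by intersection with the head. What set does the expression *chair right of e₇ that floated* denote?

{e₃, e₆}

⟦right of e₇⟧ = {x : ⟨x, e₇⟩ ∈ ⟦right of⟧} = {e₀, e₃, e₆, e₈, e₉, e₁₁, e₁₄}
⟦that floated⟧ = ⟦floated⟧ = {e₁, e₃, e₄, e₆, e₇}
⟦chair⟧ = {e₀, e₁, e₂, e₃, e₅, e₆, e₇, e₉, e₁₀, e₁₁, e₁₂, e₁₃, e₁₄}
… ∩ ⟦right of e₇⟧ = {e₀, e₁, e₂, e₃, e₅, e₆, e₇, e₉, e₁₀, e₁₁, e₁₂, e₁₃, e₁₄} ∩ {e₀, e₃, e₆, e₈, e₉, e₁₁, e₁₄} = {e₀, e₃, e₆, e₉, e₁₁, e₁₄}
… ∩ ⟦that floated⟧ = {e₀, e₃, e₆, e₉, e₁₁, e₁₄} ∩ {e₁, e₃, e₄, e₆, e₇} = {e₃, e₆}
So ⟦chair right of e₇ that floated⟧ = {e₃, e₆}.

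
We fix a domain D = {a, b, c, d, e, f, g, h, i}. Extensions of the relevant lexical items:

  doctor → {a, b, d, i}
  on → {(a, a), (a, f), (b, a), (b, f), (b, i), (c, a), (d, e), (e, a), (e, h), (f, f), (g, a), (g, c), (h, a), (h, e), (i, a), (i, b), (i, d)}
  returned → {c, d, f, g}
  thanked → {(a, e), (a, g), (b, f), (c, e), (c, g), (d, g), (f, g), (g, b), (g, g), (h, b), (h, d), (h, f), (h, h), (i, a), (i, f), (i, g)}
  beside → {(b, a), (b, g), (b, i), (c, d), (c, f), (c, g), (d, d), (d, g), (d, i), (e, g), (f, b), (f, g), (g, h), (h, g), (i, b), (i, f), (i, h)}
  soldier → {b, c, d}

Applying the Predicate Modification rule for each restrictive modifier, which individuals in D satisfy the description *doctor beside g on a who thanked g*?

∅

⟦beside g⟧ = {x : ⟨x, g⟩ ∈ ⟦beside⟧} = {b, c, d, e, f, h}
⟦on a⟧ = {x : ⟨x, a⟩ ∈ ⟦on⟧} = {a, b, c, e, g, h, i}
⟦who thanked g⟧ = {x : ⟨x, g⟩ ∈ ⟦thanked⟧} = {a, c, d, f, g, i}
⟦doctor⟧ = {a, b, d, i}
… ∩ ⟦beside g⟧ = {a, b, d, i} ∩ {b, c, d, e, f, h} = {b, d}
… ∩ ⟦on a⟧ = {b, d} ∩ {a, b, c, e, g, h, i} = {b}
… ∩ ⟦who thanked g⟧ = {b} ∩ {a, c, d, f, g, i} = ∅
So ⟦doctor beside g on a who thanked g⟧ = ∅.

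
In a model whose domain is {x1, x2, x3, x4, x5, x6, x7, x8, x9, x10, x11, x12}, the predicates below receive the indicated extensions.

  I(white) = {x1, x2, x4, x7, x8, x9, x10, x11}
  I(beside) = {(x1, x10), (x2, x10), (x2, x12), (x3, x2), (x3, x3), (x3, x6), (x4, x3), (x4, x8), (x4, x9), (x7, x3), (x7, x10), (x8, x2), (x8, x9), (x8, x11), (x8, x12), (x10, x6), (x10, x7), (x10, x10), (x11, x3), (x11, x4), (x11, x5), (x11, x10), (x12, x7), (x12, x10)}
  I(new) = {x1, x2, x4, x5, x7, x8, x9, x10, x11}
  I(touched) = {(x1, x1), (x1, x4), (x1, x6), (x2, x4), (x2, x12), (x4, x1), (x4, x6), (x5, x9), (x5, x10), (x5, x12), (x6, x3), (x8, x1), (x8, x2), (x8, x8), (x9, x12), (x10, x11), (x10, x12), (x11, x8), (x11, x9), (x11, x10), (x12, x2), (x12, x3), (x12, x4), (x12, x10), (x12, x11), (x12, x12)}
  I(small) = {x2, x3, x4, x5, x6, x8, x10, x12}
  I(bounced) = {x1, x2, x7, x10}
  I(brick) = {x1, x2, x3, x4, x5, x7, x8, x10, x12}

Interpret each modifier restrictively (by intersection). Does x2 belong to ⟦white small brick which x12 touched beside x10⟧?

⟦which x12 touched⟧ = {x : ⟨x12, x⟩ ∈ ⟦touched⟧} = {x2, x3, x4, x10, x11, x12}
⟦beside x10⟧ = {x : ⟨x, x10⟩ ∈ ⟦beside⟧} = {x1, x2, x7, x10, x11, x12}
⟦brick⟧ = {x1, x2, x3, x4, x5, x7, x8, x10, x12}
… ∩ ⟦which x12 touched⟧ = {x1, x2, x3, x4, x5, x7, x8, x10, x12} ∩ {x2, x3, x4, x10, x11, x12} = {x2, x3, x4, x10, x12}
… ∩ ⟦beside x10⟧ = {x2, x3, x4, x10, x12} ∩ {x1, x2, x7, x10, x11, x12} = {x2, x10, x12}
… ∩ ⟦white⟧ = {x2, x10, x12} ∩ {x1, x2, x4, x7, x8, x9, x10, x11} = {x2, x10}
… ∩ ⟦small⟧ = {x2, x10} ∩ {x2, x3, x4, x5, x6, x8, x10, x12} = {x2, x10}
⟦white small brick which x12 touched beside x10⟧ = {x2, x10}; x2 ∈ this set.

yes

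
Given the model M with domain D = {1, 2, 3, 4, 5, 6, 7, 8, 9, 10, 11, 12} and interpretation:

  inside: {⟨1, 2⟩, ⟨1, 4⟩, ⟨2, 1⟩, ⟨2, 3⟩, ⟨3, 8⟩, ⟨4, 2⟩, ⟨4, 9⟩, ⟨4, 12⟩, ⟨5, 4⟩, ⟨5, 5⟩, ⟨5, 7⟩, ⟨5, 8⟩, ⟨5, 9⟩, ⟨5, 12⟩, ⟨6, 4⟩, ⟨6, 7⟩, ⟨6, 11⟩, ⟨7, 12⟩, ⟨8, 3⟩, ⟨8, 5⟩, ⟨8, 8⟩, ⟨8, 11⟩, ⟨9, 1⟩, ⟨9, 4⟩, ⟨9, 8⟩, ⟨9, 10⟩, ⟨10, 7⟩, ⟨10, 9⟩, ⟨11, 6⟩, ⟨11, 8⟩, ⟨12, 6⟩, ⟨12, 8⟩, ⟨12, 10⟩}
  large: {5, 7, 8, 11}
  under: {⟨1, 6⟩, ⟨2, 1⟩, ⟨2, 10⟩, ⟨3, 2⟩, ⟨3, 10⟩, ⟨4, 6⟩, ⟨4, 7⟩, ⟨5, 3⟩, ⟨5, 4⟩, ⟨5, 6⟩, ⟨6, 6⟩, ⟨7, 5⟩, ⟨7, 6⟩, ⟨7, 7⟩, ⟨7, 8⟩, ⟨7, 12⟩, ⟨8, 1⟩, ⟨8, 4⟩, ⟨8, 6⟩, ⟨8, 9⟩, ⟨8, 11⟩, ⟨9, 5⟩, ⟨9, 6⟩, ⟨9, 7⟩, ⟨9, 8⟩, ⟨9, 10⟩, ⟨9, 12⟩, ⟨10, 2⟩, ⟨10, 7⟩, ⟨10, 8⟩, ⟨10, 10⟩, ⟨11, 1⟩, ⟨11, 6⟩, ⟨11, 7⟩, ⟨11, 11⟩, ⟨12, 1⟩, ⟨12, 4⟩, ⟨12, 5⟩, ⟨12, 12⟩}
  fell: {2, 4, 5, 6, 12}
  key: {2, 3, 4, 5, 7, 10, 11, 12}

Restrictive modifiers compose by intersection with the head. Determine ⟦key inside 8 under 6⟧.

{5, 11}

⟦inside 8⟧ = {x : ⟨x, 8⟩ ∈ ⟦inside⟧} = {3, 5, 8, 9, 11, 12}
⟦under 6⟧ = {x : ⟨x, 6⟩ ∈ ⟦under⟧} = {1, 4, 5, 6, 7, 8, 9, 11}
⟦key⟧ = {2, 3, 4, 5, 7, 10, 11, 12}
… ∩ ⟦inside 8⟧ = {2, 3, 4, 5, 7, 10, 11, 12} ∩ {3, 5, 8, 9, 11, 12} = {3, 5, 11, 12}
… ∩ ⟦under 6⟧ = {3, 5, 11, 12} ∩ {1, 4, 5, 6, 7, 8, 9, 11} = {5, 11}
So ⟦key inside 8 under 6⟧ = {5, 11}.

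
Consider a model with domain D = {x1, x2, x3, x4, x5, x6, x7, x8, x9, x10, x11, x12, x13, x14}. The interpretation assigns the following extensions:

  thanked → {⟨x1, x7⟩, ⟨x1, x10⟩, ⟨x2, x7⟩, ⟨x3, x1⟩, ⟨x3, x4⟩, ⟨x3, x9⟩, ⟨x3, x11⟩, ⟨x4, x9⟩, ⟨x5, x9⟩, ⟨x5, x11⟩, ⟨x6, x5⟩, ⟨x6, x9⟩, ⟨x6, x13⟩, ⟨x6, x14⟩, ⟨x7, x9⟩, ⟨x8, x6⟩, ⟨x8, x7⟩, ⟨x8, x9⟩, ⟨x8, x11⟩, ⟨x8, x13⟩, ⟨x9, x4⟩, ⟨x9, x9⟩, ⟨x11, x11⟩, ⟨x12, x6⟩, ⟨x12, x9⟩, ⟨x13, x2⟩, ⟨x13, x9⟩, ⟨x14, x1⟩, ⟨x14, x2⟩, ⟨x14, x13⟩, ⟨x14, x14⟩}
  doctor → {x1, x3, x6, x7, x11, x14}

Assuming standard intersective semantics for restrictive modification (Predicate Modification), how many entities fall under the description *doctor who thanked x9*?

3

⟦who thanked x9⟧ = {x : ⟨x, x9⟩ ∈ ⟦thanked⟧} = {x3, x4, x5, x6, x7, x8, x9, x12, x13}
⟦doctor⟧ = {x1, x3, x6, x7, x11, x14}
… ∩ ⟦who thanked x9⟧ = {x1, x3, x6, x7, x11, x14} ∩ {x3, x4, x5, x6, x7, x8, x9, x12, x13} = {x3, x6, x7}
⟦doctor who thanked x9⟧ = {x3, x6, x7}, so the cardinality is 3.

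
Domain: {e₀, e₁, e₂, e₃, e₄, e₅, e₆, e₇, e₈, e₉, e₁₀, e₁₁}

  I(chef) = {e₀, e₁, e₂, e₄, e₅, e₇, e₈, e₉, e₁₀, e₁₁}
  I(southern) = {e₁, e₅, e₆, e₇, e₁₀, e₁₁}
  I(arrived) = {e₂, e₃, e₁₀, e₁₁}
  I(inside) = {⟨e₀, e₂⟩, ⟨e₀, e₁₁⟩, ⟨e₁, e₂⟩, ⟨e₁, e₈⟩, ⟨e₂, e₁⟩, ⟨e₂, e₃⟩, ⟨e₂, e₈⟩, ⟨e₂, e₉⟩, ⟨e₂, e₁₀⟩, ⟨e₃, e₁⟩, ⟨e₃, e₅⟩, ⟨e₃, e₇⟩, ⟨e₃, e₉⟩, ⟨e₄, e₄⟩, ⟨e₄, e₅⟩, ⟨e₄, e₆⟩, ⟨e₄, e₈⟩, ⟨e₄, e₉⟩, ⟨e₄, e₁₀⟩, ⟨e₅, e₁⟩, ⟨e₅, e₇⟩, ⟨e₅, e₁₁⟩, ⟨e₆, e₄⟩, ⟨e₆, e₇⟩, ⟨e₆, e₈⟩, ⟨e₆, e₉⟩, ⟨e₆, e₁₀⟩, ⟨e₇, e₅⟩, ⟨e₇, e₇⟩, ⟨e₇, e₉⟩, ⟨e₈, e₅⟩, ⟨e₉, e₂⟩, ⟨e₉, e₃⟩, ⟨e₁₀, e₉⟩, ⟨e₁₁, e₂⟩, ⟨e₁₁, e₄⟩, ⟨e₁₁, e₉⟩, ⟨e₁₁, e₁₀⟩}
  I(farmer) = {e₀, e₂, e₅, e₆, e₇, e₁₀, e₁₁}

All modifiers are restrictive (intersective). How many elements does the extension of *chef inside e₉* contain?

5

⟦inside e₉⟧ = {x : ⟨x, e₉⟩ ∈ ⟦inside⟧} = {e₂, e₃, e₄, e₆, e₇, e₁₀, e₁₁}
⟦chef⟧ = {e₀, e₁, e₂, e₄, e₅, e₇, e₈, e₉, e₁₀, e₁₁}
… ∩ ⟦inside e₉⟧ = {e₀, e₁, e₂, e₄, e₅, e₇, e₈, e₉, e₁₀, e₁₁} ∩ {e₂, e₃, e₄, e₆, e₇, e₁₀, e₁₁} = {e₂, e₄, e₇, e₁₀, e₁₁}
⟦chef inside e₉⟧ = {e₂, e₄, e₇, e₁₀, e₁₁}, so the cardinality is 5.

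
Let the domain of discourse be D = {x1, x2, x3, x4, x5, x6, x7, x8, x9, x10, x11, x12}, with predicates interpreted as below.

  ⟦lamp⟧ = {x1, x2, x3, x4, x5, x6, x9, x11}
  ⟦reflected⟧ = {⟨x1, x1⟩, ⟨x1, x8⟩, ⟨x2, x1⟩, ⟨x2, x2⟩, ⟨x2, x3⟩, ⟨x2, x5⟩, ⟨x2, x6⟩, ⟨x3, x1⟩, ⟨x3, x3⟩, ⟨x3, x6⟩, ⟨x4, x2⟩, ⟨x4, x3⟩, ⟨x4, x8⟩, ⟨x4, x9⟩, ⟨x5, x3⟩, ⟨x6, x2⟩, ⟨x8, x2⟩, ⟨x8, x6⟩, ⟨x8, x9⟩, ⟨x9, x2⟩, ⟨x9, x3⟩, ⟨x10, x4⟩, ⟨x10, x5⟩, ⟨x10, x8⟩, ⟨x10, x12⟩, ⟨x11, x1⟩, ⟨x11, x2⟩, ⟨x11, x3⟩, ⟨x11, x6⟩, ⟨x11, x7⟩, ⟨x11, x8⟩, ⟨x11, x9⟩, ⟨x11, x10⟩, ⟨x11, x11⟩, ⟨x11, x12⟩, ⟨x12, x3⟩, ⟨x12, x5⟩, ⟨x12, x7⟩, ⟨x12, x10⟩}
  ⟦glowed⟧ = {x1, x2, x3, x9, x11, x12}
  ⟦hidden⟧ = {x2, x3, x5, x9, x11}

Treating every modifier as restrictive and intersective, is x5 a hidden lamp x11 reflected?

⟦x11 reflected⟧ = {x : ⟨x11, x⟩ ∈ ⟦reflected⟧} = {x1, x2, x3, x6, x7, x8, x9, x10, x11, x12}
⟦lamp⟧ = {x1, x2, x3, x4, x5, x6, x9, x11}
… ∩ ⟦x11 reflected⟧ = {x1, x2, x3, x4, x5, x6, x9, x11} ∩ {x1, x2, x3, x6, x7, x8, x9, x10, x11, x12} = {x1, x2, x3, x6, x9, x11}
… ∩ ⟦hidden⟧ = {x1, x2, x3, x6, x9, x11} ∩ {x2, x3, x5, x9, x11} = {x2, x3, x9, x11}
⟦hidden lamp x11 reflected⟧ = {x2, x3, x9, x11}; x5 ∉ this set.

no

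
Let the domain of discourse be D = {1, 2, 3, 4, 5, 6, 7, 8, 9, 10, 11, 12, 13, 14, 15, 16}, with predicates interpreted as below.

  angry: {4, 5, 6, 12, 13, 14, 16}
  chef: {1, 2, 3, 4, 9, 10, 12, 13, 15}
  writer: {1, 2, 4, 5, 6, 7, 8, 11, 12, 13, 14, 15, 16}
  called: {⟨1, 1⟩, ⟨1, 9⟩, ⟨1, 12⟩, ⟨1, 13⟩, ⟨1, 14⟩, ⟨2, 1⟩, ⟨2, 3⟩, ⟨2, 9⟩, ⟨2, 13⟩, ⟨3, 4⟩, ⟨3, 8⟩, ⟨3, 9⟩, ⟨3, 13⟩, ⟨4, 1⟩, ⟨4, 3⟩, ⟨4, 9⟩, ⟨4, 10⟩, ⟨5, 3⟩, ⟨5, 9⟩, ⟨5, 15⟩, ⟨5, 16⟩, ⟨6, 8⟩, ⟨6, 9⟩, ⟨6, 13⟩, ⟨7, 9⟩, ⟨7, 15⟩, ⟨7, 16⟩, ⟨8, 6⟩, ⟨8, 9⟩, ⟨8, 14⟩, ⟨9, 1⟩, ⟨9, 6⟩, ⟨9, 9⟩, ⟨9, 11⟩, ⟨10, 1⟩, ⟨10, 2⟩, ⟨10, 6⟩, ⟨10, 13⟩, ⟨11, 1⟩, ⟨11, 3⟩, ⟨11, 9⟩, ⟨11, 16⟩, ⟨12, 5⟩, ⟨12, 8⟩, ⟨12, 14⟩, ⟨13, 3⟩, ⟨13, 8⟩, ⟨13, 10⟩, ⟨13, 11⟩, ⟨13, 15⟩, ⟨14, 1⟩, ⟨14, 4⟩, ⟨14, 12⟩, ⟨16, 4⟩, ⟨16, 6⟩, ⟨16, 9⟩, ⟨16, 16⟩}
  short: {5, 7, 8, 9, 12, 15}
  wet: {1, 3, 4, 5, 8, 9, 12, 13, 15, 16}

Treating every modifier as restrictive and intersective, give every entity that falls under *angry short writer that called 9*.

{5}

⟦that called 9⟧ = {x : ⟨x, 9⟩ ∈ ⟦called⟧} = {1, 2, 3, 4, 5, 6, 7, 8, 9, 11, 16}
⟦writer⟧ = {1, 2, 4, 5, 6, 7, 8, 11, 12, 13, 14, 15, 16}
… ∩ ⟦that called 9⟧ = {1, 2, 4, 5, 6, 7, 8, 11, 12, 13, 14, 15, 16} ∩ {1, 2, 3, 4, 5, 6, 7, 8, 9, 11, 16} = {1, 2, 4, 5, 6, 7, 8, 11, 16}
… ∩ ⟦angry⟧ = {1, 2, 4, 5, 6, 7, 8, 11, 16} ∩ {4, 5, 6, 12, 13, 14, 16} = {4, 5, 6, 16}
… ∩ ⟦short⟧ = {4, 5, 6, 16} ∩ {5, 7, 8, 9, 12, 15} = {5}
So ⟦angry short writer that called 9⟧ = {5}.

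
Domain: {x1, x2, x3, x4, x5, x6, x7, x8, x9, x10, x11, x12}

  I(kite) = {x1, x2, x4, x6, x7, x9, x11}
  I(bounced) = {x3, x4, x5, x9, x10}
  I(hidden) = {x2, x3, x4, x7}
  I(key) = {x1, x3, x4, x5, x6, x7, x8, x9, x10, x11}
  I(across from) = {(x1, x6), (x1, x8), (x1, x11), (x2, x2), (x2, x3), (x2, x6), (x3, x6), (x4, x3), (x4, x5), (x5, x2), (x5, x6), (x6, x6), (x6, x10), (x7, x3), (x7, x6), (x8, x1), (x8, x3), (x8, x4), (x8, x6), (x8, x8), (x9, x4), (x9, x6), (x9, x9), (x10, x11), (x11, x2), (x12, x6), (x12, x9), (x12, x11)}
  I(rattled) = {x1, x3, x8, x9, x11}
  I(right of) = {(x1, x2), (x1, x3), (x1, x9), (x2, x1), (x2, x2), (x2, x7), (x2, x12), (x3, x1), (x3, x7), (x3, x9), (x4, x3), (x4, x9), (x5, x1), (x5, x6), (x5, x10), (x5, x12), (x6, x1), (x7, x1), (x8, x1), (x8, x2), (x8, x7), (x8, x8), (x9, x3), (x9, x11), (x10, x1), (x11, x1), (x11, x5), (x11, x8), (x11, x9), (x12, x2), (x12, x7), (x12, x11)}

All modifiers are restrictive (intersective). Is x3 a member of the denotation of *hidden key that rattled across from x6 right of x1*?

⟦that rattled⟧ = ⟦rattled⟧ = {x1, x3, x8, x9, x11}
⟦across from x6⟧ = {x : ⟨x, x6⟩ ∈ ⟦across from⟧} = {x1, x2, x3, x5, x6, x7, x8, x9, x12}
⟦right of x1⟧ = {x : ⟨x, x1⟩ ∈ ⟦right of⟧} = {x2, x3, x5, x6, x7, x8, x10, x11}
⟦key⟧ = {x1, x3, x4, x5, x6, x7, x8, x9, x10, x11}
… ∩ ⟦that rattled⟧ = {x1, x3, x4, x5, x6, x7, x8, x9, x10, x11} ∩ {x1, x3, x8, x9, x11} = {x1, x3, x8, x9, x11}
… ∩ ⟦across from x6⟧ = {x1, x3, x8, x9, x11} ∩ {x1, x2, x3, x5, x6, x7, x8, x9, x12} = {x1, x3, x8, x9}
… ∩ ⟦right of x1⟧ = {x1, x3, x8, x9} ∩ {x2, x3, x5, x6, x7, x8, x10, x11} = {x3, x8}
… ∩ ⟦hidden⟧ = {x3, x8} ∩ {x2, x3, x4, x7} = {x3}
⟦hidden key that rattled across from x6 right of x1⟧ = {x3}; x3 ∈ this set.

yes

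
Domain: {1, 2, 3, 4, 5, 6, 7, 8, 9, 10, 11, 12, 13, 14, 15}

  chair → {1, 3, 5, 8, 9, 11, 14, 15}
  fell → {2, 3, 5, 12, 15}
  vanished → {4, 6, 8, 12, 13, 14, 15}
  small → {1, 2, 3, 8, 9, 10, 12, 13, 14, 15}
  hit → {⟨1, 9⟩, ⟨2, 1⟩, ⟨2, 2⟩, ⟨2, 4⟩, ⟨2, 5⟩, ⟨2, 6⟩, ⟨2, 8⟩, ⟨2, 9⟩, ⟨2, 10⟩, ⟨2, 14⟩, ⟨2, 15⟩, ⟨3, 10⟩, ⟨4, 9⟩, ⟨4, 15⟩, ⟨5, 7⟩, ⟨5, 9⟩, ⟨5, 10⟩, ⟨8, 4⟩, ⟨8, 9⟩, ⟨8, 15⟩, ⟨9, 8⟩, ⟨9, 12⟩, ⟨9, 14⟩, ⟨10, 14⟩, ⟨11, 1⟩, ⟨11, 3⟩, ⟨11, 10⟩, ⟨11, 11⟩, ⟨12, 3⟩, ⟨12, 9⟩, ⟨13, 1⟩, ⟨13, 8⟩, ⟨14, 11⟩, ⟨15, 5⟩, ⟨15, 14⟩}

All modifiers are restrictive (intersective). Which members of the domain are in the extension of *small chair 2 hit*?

{1, 8, 9, 14, 15}

⟦2 hit⟧ = {x : ⟨2, x⟩ ∈ ⟦hit⟧} = {1, 2, 4, 5, 6, 8, 9, 10, 14, 15}
⟦chair⟧ = {1, 3, 5, 8, 9, 11, 14, 15}
… ∩ ⟦2 hit⟧ = {1, 3, 5, 8, 9, 11, 14, 15} ∩ {1, 2, 4, 5, 6, 8, 9, 10, 14, 15} = {1, 5, 8, 9, 14, 15}
… ∩ ⟦small⟧ = {1, 5, 8, 9, 14, 15} ∩ {1, 2, 3, 8, 9, 10, 12, 13, 14, 15} = {1, 8, 9, 14, 15}
So ⟦small chair 2 hit⟧ = {1, 8, 9, 14, 15}.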